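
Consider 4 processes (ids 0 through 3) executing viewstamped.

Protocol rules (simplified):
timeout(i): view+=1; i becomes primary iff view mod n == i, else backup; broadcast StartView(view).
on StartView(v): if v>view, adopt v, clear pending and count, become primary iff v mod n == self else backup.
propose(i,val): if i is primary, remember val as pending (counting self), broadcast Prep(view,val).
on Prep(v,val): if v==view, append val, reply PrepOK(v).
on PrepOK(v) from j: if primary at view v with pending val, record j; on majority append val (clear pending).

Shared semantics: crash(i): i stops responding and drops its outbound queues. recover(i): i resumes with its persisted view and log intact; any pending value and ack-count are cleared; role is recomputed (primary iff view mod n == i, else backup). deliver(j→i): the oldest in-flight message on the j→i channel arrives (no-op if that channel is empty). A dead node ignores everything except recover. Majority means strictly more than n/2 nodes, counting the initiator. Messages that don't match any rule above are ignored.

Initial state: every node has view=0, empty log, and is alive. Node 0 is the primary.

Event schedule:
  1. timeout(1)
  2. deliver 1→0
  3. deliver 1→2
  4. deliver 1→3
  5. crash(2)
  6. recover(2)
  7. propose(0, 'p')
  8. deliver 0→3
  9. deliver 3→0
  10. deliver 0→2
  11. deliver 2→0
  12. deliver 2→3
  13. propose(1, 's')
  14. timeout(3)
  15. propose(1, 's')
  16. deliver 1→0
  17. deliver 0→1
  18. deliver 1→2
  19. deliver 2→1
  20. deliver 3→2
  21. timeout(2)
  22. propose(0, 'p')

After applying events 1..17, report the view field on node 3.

e1 timeout(1): 1[prim,v=1,-]
e2 deliver 1→0: 0[back,v=1,-]
e3 deliver 1→2: 2[back,v=1,-]
e4 deliver 1→3: 3[back,v=1,-]
e5 crash(2): 2[✗back,v=1,-]
e6 recover(2): 2[back,v=1,-]
e7 propose(0,'p'): ·
e8 deliver 0→3: ·
e9 deliver 3→0: ·
e10 deliver 0→2: ·
e11 deliver 2→0: ·
e12 deliver 2→3: ·
e13 propose(1,'s'): ·
e14 timeout(3): 3[back,v=2,-]
e15 propose(1,'s'): ·
e16 deliver 1→0: 0[back,v=1,s]
e17 deliver 0→1: ·

2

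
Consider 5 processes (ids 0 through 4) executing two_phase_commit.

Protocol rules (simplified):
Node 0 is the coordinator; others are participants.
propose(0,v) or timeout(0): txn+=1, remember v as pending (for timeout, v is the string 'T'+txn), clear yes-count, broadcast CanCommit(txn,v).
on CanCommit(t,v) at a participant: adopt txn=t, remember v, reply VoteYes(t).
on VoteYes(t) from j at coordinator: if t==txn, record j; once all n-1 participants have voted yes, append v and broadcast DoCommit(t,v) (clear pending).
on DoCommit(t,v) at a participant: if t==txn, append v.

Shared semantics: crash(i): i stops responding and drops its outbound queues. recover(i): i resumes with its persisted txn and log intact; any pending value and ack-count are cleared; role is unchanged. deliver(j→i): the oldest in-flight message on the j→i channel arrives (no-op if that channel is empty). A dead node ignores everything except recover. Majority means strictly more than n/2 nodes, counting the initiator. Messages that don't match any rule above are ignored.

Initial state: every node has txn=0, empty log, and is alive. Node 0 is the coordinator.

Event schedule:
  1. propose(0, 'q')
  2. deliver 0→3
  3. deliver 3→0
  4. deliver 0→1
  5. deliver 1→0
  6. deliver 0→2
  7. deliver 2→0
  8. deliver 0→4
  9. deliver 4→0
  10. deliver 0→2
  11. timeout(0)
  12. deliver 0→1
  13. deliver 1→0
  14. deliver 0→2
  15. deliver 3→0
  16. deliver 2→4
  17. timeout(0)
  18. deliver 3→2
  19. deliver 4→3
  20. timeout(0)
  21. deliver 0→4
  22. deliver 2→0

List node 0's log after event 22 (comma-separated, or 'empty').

q

step 1 propose(0,'q'): 0={coor,t=1,log=-}
step 2 deliver 0→3: 3={part,t=1,log=-}
step 3 deliver 3→0: —
step 4 deliver 0→1: 1={part,t=1,log=-}
step 5 deliver 1→0: —
step 6 deliver 0→2: 2={part,t=1,log=-}
step 7 deliver 2→0: —
step 8 deliver 0→4: 4={part,t=1,log=-}
step 9 deliver 4→0: 0={coor,t=1,log=q}
step 10 deliver 0→2: 2={part,t=1,log=q}
step 11 timeout(0): 0={coor,t=2,log=q}
step 12 deliver 0→1: 1={part,t=1,log=q}
step 13 deliver 1→0: —
step 14 deliver 0→2: 2={part,t=2,log=q}
step 15 deliver 3→0: —
step 16 deliver 2→4: —
step 17 timeout(0): 0={coor,t=3,log=q}
step 18 deliver 3→2: —
step 19 deliver 4→3: —
step 20 timeout(0): 0={coor,t=4,log=q}
step 21 deliver 0→4: 4={part,t=1,log=q}
step 22 deliver 2→0: —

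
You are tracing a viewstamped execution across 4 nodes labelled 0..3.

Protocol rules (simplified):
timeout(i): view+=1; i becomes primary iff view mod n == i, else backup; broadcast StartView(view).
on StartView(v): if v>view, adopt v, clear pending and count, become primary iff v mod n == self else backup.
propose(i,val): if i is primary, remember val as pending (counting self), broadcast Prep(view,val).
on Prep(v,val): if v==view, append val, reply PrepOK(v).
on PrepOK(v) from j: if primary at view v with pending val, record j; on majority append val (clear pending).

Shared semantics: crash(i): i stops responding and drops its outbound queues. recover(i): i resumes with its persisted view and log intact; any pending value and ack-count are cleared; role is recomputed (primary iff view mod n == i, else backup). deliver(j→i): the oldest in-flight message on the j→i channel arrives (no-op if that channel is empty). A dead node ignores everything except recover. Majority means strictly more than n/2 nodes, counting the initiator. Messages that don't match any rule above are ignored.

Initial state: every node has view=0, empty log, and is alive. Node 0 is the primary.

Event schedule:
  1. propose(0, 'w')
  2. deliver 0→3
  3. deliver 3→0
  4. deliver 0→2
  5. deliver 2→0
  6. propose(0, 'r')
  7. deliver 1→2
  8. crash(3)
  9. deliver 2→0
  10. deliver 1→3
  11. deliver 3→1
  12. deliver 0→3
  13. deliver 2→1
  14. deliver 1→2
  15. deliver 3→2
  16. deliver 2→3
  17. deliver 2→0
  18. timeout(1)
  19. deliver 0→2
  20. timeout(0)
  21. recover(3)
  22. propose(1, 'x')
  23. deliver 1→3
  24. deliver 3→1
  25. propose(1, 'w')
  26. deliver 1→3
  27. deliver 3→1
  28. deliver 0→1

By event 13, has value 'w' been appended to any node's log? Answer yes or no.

yes

after 1 — propose(0,'w'): ·
after 2 — deliver 0→3: n3:back/v0/[w]
after 3 — deliver 3→0: ·
after 4 — deliver 0→2: n2:back/v0/[w]
after 5 — deliver 2→0: n0:prim/v0/[w]
after 6 — propose(0,'r'): ·
after 7 — deliver 1→2: ·
after 8 — crash(3): n3:✗back/v0/[w]
after 9 — deliver 2→0: ·
after 10 — deliver 1→3: ·
after 11 — deliver 3→1: ·
after 12 — deliver 0→3: ·
after 13 — deliver 2→1: ·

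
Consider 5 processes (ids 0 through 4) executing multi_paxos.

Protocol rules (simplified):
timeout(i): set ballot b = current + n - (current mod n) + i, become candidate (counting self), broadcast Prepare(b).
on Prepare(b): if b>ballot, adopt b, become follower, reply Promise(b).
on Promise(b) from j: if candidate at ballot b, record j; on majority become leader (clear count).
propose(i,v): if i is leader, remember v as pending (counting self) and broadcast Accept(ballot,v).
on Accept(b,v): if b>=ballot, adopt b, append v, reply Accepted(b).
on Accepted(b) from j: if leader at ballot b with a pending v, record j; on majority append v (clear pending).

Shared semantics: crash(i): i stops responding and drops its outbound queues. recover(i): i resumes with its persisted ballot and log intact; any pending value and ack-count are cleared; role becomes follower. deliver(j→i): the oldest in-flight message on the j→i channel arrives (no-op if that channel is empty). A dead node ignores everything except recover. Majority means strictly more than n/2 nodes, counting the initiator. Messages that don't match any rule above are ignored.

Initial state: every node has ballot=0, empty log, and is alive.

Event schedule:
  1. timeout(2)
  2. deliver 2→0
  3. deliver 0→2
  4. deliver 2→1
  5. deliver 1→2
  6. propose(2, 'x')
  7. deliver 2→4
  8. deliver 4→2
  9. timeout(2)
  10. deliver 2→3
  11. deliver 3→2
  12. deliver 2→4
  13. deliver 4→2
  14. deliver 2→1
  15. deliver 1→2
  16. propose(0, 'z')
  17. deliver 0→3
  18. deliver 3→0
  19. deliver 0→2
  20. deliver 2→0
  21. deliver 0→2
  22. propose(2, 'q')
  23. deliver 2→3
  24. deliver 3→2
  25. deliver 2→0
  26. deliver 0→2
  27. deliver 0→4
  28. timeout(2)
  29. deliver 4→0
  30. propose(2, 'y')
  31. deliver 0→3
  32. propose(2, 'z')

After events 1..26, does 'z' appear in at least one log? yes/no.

step 1 timeout(2): 2={cand,b=7,log=-}
step 2 deliver 2→0: 0={foll,b=7,log=-}
step 3 deliver 0→2: —
step 4 deliver 2→1: 1={foll,b=7,log=-}
step 5 deliver 1→2: 2={lead,b=7,log=-}
step 6 propose(2,'x'): —
step 7 deliver 2→4: 4={foll,b=7,log=-}
step 8 deliver 4→2: —
step 9 timeout(2): 2={cand,b=12,log=-}
step 10 deliver 2→3: 3={foll,b=7,log=-}
step 11 deliver 3→2: —
step 12 deliver 2→4: 4={foll,b=7,log=x}
step 13 deliver 4→2: —
step 14 deliver 2→1: 1={foll,b=7,log=x}
step 15 deliver 1→2: —
step 16 propose(0,'z'): —
step 17 deliver 0→3: —
step 18 deliver 3→0: —
step 19 deliver 0→2: —
step 20 deliver 2→0: 0={foll,b=7,log=x}
step 21 deliver 0→2: —
step 22 propose(2,'q'): —
step 23 deliver 2→3: 3={foll,b=7,log=x}
step 24 deliver 3→2: —
step 25 deliver 2→0: 0={foll,b=12,log=x}
step 26 deliver 0→2: —

no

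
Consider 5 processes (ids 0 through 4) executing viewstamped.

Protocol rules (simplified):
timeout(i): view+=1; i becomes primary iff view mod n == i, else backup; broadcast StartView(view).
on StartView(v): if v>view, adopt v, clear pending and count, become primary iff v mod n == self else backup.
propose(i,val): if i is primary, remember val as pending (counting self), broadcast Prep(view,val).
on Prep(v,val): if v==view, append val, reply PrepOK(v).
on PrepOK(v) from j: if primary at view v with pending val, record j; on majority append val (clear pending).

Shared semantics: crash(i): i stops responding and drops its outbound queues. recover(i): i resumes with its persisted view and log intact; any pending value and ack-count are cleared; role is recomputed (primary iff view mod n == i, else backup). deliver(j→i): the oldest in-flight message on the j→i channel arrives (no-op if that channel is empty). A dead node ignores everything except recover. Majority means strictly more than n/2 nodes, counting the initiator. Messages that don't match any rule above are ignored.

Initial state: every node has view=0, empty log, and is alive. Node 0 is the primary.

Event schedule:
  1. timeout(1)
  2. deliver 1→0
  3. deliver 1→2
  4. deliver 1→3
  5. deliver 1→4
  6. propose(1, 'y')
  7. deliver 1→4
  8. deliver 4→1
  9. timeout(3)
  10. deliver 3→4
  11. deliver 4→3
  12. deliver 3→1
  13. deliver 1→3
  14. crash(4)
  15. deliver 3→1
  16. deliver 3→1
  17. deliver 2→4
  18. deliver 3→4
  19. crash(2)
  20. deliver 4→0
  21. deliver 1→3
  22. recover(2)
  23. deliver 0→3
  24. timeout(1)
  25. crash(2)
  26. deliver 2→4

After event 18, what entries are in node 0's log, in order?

e1 timeout(1): 1[prim,v=1,-]
e2 deliver 1→0: 0[back,v=1,-]
e3 deliver 1→2: 2[back,v=1,-]
e4 deliver 1→3: 3[back,v=1,-]
e5 deliver 1→4: 4[back,v=1,-]
e6 propose(1,'y'): ·
e7 deliver 1→4: 4[back,v=1,y]
e8 deliver 4→1: ·
e9 timeout(3): 3[back,v=2,-]
e10 deliver 3→4: 4[back,v=2,y]
e11 deliver 4→3: ·
e12 deliver 3→1: 1[back,v=2,-]
e13 deliver 1→3: ·
e14 crash(4): 4[✗back,v=2,y]
e15 deliver 3→1: ·
e16 deliver 3→1: ·
e17 deliver 2→4: ·
e18 deliver 3→4: ·

empty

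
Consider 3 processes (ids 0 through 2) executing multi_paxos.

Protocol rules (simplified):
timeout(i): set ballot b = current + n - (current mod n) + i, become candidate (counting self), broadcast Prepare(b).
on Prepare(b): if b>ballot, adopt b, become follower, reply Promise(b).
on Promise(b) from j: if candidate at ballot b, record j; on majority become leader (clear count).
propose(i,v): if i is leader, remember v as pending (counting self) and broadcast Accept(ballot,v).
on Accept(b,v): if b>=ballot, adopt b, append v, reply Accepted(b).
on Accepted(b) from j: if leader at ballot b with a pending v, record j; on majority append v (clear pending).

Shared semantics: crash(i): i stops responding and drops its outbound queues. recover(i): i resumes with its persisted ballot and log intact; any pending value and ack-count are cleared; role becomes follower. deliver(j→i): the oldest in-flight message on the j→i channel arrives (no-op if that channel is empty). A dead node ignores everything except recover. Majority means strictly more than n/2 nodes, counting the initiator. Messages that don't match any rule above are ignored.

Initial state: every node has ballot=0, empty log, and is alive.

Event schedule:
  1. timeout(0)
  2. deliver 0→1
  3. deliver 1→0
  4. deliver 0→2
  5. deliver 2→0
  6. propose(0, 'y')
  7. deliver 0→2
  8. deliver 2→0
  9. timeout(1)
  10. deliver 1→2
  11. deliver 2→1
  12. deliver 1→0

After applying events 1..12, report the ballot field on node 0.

7

[1] timeout(0) → N0(cand b3 [-])
[2] deliver 0→1 → N1(foll b3 [-])
[3] deliver 1→0 → N0(lead b3 [-])
[4] deliver 0→2 → N2(foll b3 [-])
[5] deliver 2→0 → ∅
[6] propose(0,'y') → ∅
[7] deliver 0→2 → N2(foll b3 [y])
[8] deliver 2→0 → N0(lead b3 [y])
[9] timeout(1) → N1(cand b7 [-])
[10] deliver 1→2 → N2(foll b7 [y])
[11] deliver 2→1 → N1(lead b7 [-])
[12] deliver 1→0 → N0(foll b7 [y])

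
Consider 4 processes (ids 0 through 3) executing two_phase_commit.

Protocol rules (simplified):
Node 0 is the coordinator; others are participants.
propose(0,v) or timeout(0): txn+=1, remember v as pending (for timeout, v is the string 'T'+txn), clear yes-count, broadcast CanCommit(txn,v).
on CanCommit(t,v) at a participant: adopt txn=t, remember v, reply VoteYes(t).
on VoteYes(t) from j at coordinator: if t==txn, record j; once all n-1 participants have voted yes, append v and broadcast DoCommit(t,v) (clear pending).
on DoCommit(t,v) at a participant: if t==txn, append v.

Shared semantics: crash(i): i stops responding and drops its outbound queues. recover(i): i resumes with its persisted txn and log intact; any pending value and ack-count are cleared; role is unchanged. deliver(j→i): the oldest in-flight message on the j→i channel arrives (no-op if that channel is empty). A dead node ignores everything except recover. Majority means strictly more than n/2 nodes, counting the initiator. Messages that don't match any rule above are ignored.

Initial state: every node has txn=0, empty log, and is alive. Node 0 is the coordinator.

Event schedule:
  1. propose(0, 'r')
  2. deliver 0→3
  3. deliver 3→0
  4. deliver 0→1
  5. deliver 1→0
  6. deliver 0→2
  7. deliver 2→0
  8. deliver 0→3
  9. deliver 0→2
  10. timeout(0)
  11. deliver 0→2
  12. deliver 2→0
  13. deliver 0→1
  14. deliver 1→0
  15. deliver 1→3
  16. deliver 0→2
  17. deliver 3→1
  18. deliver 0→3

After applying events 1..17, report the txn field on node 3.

after 1 — propose(0,'r'): n0:coor/t1/[-]
after 2 — deliver 0→3: n3:part/t1/[-]
after 3 — deliver 3→0: ·
after 4 — deliver 0→1: n1:part/t1/[-]
after 5 — deliver 1→0: ·
after 6 — deliver 0→2: n2:part/t1/[-]
after 7 — deliver 2→0: n0:coor/t1/[r]
after 8 — deliver 0→3: n3:part/t1/[r]
after 9 — deliver 0→2: n2:part/t1/[r]
after 10 — timeout(0): n0:coor/t2/[r]
after 11 — deliver 0→2: n2:part/t2/[r]
after 12 — deliver 2→0: ·
after 13 — deliver 0→1: n1:part/t1/[r]
after 14 — deliver 1→0: ·
after 15 — deliver 1→3: ·
after 16 — deliver 0→2: ·
after 17 — deliver 3→1: ·

1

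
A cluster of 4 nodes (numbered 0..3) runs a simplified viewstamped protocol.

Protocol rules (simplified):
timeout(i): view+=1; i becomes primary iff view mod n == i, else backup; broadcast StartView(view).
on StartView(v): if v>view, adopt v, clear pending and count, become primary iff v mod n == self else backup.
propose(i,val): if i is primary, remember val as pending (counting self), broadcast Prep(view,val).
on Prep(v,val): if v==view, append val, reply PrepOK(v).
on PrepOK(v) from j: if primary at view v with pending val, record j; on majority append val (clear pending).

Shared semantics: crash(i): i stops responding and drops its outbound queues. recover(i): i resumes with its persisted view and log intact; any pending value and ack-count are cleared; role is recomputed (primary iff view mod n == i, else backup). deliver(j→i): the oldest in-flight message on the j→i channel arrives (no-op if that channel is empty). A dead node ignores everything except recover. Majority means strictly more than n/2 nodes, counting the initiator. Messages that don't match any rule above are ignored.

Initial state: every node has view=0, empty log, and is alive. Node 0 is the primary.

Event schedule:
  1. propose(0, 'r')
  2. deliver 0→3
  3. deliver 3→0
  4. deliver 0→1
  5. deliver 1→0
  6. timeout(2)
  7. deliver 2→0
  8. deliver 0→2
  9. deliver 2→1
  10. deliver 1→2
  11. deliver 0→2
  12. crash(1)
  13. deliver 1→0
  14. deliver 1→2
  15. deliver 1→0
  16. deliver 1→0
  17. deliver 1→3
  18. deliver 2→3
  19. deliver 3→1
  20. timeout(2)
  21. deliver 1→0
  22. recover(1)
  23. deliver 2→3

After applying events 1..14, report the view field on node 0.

e1 propose(0,'r'): ·
e2 deliver 0→3: 3[back,v=0,r]
e3 deliver 3→0: ·
e4 deliver 0→1: 1[back,v=0,r]
e5 deliver 1→0: 0[prim,v=0,r]
e6 timeout(2): 2[back,v=1,-]
e7 deliver 2→0: 0[back,v=1,r]
e8 deliver 0→2: ·
e9 deliver 2→1: 1[prim,v=1,r]
e10 deliver 1→2: ·
e11 deliver 0→2: ·
e12 crash(1): 1[✗prim,v=1,r]
e13 deliver 1→0: ·
e14 deliver 1→2: ·

1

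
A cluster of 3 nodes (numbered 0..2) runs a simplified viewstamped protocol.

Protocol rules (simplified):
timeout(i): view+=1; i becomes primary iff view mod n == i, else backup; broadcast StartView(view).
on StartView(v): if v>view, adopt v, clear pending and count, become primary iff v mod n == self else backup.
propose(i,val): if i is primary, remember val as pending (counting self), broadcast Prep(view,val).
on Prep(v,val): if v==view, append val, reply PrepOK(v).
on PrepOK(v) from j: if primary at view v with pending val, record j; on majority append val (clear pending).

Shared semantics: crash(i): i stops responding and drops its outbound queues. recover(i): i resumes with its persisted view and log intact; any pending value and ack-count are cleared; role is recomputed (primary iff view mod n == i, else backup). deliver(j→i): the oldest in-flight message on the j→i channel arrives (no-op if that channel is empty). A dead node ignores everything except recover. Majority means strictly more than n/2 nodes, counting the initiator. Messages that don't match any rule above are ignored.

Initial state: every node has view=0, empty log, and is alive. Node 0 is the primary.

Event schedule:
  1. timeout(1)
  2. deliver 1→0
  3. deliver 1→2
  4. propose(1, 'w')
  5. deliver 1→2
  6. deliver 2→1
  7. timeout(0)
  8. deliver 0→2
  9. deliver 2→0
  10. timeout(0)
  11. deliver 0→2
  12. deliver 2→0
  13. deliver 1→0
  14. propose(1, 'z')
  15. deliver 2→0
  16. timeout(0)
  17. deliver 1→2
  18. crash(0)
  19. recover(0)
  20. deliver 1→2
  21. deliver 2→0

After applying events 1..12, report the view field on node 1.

after 1 — timeout(1): n1:prim/v1/[-]
after 2 — deliver 1→0: n0:back/v1/[-]
after 3 — deliver 1→2: n2:back/v1/[-]
after 4 — propose(1,'w'): ·
after 5 — deliver 1→2: n2:back/v1/[w]
after 6 — deliver 2→1: n1:prim/v1/[w]
after 7 — timeout(0): n0:back/v2/[-]
after 8 — deliver 0→2: n2:prim/v2/[w]
after 9 — deliver 2→0: ·
after 10 — timeout(0): n0:prim/v3/[-]
after 11 — deliver 0→2: n2:back/v3/[w]
after 12 — deliver 2→0: ·

1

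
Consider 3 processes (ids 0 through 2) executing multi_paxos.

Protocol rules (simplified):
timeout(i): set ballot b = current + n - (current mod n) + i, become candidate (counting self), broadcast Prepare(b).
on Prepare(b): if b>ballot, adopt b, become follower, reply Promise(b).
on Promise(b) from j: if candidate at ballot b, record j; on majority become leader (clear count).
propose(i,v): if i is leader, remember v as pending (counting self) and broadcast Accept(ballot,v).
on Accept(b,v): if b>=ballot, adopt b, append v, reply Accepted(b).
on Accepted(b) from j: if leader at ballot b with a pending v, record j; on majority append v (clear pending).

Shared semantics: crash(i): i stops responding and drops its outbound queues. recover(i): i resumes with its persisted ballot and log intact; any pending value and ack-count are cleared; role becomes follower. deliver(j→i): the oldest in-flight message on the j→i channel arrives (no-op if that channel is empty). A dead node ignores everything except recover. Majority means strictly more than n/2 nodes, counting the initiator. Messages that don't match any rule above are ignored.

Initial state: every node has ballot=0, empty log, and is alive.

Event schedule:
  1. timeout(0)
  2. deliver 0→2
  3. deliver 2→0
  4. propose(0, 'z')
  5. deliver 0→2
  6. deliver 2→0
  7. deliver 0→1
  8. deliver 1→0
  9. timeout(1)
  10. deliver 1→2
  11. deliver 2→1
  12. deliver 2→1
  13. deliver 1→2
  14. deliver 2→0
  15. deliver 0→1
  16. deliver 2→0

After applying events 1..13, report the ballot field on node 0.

3

e1 timeout(0): 0[cand,b=3,-]
e2 deliver 0→2: 2[foll,b=3,-]
e3 deliver 2→0: 0[lead,b=3,-]
e4 propose(0,'z'): ·
e5 deliver 0→2: 2[foll,b=3,z]
e6 deliver 2→0: 0[lead,b=3,z]
e7 deliver 0→1: 1[foll,b=3,-]
e8 deliver 1→0: ·
e9 timeout(1): 1[cand,b=7,-]
e10 deliver 1→2: 2[foll,b=7,z]
e11 deliver 2→1: 1[lead,b=7,-]
e12 deliver 2→1: ·
e13 deliver 1→2: ·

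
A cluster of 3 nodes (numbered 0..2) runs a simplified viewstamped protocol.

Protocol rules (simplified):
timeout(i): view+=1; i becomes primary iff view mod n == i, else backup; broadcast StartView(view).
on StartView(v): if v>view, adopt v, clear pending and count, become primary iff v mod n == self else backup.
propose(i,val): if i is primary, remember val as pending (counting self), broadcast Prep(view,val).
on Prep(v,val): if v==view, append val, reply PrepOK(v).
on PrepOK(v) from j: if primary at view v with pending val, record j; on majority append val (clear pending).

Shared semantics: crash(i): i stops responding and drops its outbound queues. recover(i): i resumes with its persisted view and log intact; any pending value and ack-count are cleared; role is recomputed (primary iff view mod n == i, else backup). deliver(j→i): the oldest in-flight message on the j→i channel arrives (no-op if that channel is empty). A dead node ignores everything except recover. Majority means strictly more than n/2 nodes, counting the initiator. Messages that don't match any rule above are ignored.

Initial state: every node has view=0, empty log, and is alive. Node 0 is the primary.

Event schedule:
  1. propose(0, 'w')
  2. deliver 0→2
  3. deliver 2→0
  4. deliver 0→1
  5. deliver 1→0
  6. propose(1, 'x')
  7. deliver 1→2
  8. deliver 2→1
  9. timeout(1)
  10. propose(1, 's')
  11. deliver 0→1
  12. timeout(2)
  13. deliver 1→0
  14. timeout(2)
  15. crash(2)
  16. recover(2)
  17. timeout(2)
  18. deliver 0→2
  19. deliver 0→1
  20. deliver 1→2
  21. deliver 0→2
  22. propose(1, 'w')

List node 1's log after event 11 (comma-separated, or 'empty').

step 1 propose(0,'w'): —
step 2 deliver 0→2: 2={back,v=0,log=w}
step 3 deliver 2→0: 0={prim,v=0,log=w}
step 4 deliver 0→1: 1={back,v=0,log=w}
step 5 deliver 1→0: —
step 6 propose(1,'x'): —
step 7 deliver 1→2: —
step 8 deliver 2→1: —
step 9 timeout(1): 1={prim,v=1,log=w}
step 10 propose(1,'s'): —
step 11 deliver 0→1: —

w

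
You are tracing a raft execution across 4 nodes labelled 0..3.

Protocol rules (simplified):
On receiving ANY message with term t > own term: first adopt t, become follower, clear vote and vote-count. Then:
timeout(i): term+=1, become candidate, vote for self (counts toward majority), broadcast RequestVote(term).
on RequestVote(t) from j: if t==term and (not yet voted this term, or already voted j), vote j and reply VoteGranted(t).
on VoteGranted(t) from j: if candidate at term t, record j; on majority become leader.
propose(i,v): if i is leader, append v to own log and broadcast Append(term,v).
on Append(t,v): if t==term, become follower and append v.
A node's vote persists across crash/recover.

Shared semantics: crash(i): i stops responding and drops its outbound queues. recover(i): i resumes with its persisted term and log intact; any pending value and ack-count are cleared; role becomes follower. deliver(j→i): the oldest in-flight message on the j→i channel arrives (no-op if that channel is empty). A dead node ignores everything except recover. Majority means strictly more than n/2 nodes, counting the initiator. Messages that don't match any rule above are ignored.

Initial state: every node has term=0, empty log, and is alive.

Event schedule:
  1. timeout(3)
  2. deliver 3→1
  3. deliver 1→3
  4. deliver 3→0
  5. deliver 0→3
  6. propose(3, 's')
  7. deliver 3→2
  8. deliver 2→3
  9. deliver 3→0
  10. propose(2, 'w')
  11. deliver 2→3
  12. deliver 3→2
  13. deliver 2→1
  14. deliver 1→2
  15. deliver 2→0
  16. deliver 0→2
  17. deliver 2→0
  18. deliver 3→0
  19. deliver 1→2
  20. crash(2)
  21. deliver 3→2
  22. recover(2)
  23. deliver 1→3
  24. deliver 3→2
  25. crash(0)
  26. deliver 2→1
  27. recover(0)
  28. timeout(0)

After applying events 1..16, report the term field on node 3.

after 1 — timeout(3): n3:cand/t1/[-]
after 2 — deliver 3→1: n1:foll/t1/[-]
after 3 — deliver 1→3: ·
after 4 — deliver 3→0: n0:foll/t1/[-]
after 5 — deliver 0→3: n3:lead/t1/[-]
after 6 — propose(3,'s'): n3:lead/t1/[s]
after 7 — deliver 3→2: n2:foll/t1/[-]
after 8 — deliver 2→3: ·
after 9 — deliver 3→0: n0:foll/t1/[s]
after 10 — propose(2,'w'): ·
after 11 — deliver 2→3: ·
after 12 — deliver 3→2: n2:foll/t1/[s]
after 13 — deliver 2→1: ·
after 14 — deliver 1→2: ·
after 15 — deliver 2→0: ·
after 16 — deliver 0→2: ·

1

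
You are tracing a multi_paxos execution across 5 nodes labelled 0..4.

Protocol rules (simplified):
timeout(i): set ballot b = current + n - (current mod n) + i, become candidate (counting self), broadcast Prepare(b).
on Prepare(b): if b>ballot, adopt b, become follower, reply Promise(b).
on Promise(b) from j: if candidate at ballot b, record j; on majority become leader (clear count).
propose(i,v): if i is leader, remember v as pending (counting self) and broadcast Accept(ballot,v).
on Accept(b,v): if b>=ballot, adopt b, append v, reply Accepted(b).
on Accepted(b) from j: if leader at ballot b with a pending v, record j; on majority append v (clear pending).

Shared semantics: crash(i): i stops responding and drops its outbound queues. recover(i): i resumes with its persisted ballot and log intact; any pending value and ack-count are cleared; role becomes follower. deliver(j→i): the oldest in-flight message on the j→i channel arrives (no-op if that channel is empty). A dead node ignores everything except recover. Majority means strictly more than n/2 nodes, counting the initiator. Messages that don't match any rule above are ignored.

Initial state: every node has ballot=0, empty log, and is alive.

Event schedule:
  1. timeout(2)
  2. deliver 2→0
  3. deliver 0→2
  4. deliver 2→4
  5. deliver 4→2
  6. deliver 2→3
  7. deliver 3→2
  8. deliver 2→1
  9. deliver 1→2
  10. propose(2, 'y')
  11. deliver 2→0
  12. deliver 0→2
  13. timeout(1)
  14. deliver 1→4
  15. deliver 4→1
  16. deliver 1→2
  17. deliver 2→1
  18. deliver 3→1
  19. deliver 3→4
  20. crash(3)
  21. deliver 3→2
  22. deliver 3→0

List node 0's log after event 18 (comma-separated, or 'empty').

y

1. timeout(2):  <2:cand b7 ->
2. deliver 2→0:  <0:foll b7 ->
3. deliver 0→2:  nop
4. deliver 2→4:  <4:foll b7 ->
5. deliver 4→2:  <2:lead b7 ->
6. deliver 2→3:  <3:foll b7 ->
7. deliver 3→2:  nop
8. deliver 2→1:  <1:foll b7 ->
9. deliver 1→2:  nop
10. propose(2,'y'):  nop
11. deliver 2→0:  <0:foll b7 y>
12. deliver 0→2:  nop
13. timeout(1):  <1:cand b11 ->
14. deliver 1→4:  <4:foll b11 ->
15. deliver 4→1:  nop
16. deliver 1→2:  <2:foll b11 ->
17. deliver 2→1:  nop
18. deliver 3→1:  nop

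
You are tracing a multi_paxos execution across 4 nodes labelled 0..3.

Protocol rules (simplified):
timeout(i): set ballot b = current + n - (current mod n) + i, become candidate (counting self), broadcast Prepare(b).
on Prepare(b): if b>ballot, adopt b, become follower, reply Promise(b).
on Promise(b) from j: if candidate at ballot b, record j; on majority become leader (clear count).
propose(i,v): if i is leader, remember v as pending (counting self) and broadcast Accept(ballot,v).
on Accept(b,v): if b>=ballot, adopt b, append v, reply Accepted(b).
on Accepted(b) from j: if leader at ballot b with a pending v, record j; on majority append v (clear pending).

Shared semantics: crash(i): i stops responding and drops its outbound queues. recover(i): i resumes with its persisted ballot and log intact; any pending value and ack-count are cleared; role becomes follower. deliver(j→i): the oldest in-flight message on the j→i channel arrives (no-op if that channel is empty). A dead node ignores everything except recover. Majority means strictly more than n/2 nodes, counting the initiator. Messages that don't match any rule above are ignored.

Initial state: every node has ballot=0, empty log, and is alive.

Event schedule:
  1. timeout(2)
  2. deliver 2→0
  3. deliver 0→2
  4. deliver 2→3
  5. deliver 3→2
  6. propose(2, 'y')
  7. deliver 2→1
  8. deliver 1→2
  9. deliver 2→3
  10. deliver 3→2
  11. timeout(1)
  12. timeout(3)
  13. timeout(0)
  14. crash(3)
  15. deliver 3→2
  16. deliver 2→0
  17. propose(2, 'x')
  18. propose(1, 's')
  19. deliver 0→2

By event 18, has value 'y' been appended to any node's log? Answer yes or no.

step 1 timeout(2): 2={cand,b=6,log=-}
step 2 deliver 2→0: 0={foll,b=6,log=-}
step 3 deliver 0→2: —
step 4 deliver 2→3: 3={foll,b=6,log=-}
step 5 deliver 3→2: 2={lead,b=6,log=-}
step 6 propose(2,'y'): —
step 7 deliver 2→1: 1={foll,b=6,log=-}
step 8 deliver 1→2: —
step 9 deliver 2→3: 3={foll,b=6,log=y}
step 10 deliver 3→2: —
step 11 timeout(1): 1={cand,b=9,log=-}
step 12 timeout(3): 3={cand,b=11,log=y}
step 13 timeout(0): 0={cand,b=8,log=-}
step 14 crash(3): 3={✗cand,b=11,log=y}
step 15 deliver 3→2: —
step 16 deliver 2→0: —
step 17 propose(2,'x'): —
step 18 propose(1,'s'): —

yes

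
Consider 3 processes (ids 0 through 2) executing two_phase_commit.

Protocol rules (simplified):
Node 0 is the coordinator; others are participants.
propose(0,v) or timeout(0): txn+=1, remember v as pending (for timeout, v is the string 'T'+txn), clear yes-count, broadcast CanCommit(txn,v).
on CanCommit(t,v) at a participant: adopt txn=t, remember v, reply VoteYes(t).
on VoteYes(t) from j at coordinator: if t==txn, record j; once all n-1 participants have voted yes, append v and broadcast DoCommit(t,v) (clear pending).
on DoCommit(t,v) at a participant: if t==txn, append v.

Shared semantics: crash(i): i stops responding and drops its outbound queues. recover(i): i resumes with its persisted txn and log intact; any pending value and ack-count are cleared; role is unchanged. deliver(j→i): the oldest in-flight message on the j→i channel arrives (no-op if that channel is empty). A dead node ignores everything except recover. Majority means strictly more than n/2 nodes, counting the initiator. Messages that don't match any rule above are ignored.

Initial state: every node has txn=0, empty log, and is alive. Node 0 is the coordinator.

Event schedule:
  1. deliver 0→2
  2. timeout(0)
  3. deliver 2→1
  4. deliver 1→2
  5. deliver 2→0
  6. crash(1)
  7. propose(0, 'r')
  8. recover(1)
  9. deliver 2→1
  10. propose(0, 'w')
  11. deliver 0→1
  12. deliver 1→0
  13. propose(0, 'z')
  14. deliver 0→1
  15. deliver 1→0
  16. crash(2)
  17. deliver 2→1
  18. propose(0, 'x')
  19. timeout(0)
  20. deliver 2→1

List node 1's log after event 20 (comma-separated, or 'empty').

[1] deliver 0→2 → ∅
[2] timeout(0) → N0(coor t1 [-])
[3] deliver 2→1 → ∅
[4] deliver 1→2 → ∅
[5] deliver 2→0 → ∅
[6] crash(1) → N1(✗part t0 [-])
[7] propose(0,'r') → N0(coor t2 [-])
[8] recover(1) → N1(part t0 [-])
[9] deliver 2→1 → ∅
[10] propose(0,'w') → N0(coor t3 [-])
[11] deliver 0→1 → N1(part t1 [-])
[12] deliver 1→0 → ∅
[13] propose(0,'z') → N0(coor t4 [-])
[14] deliver 0→1 → N1(part t2 [-])
[15] deliver 1→0 → ∅
[16] crash(2) → N2(✗part t0 [-])
[17] deliver 2→1 → ∅
[18] propose(0,'x') → N0(coor t5 [-])
[19] timeout(0) → N0(coor t6 [-])
[20] deliver 2→1 → ∅

empty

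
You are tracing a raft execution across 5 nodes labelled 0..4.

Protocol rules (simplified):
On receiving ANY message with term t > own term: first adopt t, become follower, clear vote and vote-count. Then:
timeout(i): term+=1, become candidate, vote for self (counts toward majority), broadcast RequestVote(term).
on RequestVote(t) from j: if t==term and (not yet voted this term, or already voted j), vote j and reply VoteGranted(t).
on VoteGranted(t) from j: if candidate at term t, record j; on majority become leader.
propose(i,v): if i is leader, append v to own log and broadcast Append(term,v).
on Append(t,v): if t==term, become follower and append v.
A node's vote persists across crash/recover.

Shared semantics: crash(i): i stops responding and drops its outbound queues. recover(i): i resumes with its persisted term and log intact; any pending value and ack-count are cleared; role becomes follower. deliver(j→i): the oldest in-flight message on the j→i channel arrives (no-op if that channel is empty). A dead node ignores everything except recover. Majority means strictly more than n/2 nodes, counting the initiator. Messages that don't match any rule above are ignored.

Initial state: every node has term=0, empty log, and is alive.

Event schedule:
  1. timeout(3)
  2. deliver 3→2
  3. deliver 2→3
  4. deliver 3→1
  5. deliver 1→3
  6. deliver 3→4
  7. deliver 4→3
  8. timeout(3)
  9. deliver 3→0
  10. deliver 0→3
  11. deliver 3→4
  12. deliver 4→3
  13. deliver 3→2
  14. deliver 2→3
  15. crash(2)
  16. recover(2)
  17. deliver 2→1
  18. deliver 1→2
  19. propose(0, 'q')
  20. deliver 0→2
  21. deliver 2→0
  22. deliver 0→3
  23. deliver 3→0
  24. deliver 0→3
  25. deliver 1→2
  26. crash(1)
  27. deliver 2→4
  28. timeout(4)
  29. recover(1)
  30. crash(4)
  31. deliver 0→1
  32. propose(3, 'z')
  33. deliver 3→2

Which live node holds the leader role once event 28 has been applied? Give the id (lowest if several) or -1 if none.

1. timeout(3):  <3:cand t1 ->
2. deliver 3→2:  <2:foll t1 ->
3. deliver 2→3:  nop
4. deliver 3→1:  <1:foll t1 ->
5. deliver 1→3:  <3:lead t1 ->
6. deliver 3→4:  <4:foll t1 ->
7. deliver 4→3:  nop
8. timeout(3):  <3:cand t2 ->
9. deliver 3→0:  <0:foll t1 ->
10. deliver 0→3:  nop
11. deliver 3→4:  <4:foll t2 ->
12. deliver 4→3:  nop
13. deliver 3→2:  <2:foll t2 ->
14. deliver 2→3:  <3:lead t2 ->
15. crash(2):  <2:✗foll t2 ->
16. recover(2):  <2:foll t2 ->
17. deliver 2→1:  nop
18. deliver 1→2:  nop
19. propose(0,'q'):  nop
20. deliver 0→2:  nop
21. deliver 2→0:  nop
22. deliver 0→3:  nop
23. deliver 3→0:  <0:foll t2 ->
24. deliver 0→3:  nop
25. deliver 1→2:  nop
26. crash(1):  <1:✗foll t1 ->
27. deliver 2→4:  nop
28. timeout(4):  <4:cand t3 ->

3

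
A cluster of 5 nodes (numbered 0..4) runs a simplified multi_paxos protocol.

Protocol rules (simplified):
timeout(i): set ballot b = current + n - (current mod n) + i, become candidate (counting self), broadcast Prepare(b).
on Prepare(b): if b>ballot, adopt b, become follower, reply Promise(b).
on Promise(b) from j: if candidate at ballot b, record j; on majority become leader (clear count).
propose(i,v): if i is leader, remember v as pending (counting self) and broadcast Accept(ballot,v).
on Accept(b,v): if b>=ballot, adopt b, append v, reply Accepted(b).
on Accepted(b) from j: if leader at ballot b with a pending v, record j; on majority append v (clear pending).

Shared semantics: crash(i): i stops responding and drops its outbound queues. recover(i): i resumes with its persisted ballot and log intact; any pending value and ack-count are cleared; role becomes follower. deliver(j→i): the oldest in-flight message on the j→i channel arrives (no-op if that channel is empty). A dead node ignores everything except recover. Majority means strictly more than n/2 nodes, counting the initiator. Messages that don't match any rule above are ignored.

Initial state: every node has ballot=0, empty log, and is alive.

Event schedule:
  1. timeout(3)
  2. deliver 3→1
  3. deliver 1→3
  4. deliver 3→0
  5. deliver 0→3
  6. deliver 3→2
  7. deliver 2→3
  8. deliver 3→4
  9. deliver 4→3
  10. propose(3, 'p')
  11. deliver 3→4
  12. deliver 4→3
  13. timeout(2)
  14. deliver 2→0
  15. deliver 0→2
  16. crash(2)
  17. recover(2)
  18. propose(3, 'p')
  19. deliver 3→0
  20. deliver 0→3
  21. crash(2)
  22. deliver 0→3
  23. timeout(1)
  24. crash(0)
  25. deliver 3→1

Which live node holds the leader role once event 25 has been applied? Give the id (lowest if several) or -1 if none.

1. timeout(3):  <3:cand b8 ->
2. deliver 3→1:  <1:foll b8 ->
3. deliver 1→3:  nop
4. deliver 3→0:  <0:foll b8 ->
5. deliver 0→3:  <3:lead b8 ->
6. deliver 3→2:  <2:foll b8 ->
7. deliver 2→3:  nop
8. deliver 3→4:  <4:foll b8 ->
9. deliver 4→3:  nop
10. propose(3,'p'):  nop
11. deliver 3→4:  <4:foll b8 p>
12. deliver 4→3:  nop
13. timeout(2):  <2:cand b12 ->
14. deliver 2→0:  <0:foll b12 ->
15. deliver 0→2:  nop
16. crash(2):  <2:✗cand b12 ->
17. recover(2):  <2:foll b12 ->
18. propose(3,'p'):  nop
19. deliver 3→0:  nop
20. deliver 0→3:  nop
21. crash(2):  <2:✗foll b12 ->
22. deliver 0→3:  nop
23. timeout(1):  <1:cand b11 ->
24. crash(0):  <0:✗foll b12 ->
25. deliver 3→1:  nop

3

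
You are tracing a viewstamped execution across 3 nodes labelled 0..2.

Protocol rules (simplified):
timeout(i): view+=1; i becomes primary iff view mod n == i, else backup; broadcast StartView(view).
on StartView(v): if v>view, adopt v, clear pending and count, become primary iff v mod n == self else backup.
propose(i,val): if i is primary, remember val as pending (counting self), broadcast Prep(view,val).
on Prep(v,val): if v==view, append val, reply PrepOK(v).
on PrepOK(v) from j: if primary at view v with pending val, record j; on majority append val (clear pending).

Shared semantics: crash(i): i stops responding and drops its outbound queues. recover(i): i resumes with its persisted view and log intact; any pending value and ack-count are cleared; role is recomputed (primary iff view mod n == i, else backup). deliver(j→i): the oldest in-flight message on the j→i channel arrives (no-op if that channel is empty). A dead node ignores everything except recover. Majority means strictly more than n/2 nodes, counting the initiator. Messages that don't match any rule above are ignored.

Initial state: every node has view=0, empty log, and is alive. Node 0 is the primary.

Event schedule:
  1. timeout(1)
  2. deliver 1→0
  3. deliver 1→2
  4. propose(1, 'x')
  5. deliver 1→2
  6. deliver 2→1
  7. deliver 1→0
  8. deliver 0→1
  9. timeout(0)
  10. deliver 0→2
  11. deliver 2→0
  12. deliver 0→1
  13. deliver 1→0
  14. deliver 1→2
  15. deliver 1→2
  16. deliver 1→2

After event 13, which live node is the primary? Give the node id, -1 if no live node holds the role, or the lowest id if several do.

2

step 1 timeout(1): 1={prim,v=1,log=-}
step 2 deliver 1→0: 0={back,v=1,log=-}
step 3 deliver 1→2: 2={back,v=1,log=-}
step 4 propose(1,'x'): —
step 5 deliver 1→2: 2={back,v=1,log=x}
step 6 deliver 2→1: 1={prim,v=1,log=x}
step 7 deliver 1→0: 0={back,v=1,log=x}
step 8 deliver 0→1: —
step 9 timeout(0): 0={back,v=2,log=x}
step 10 deliver 0→2: 2={prim,v=2,log=x}
step 11 deliver 2→0: —
step 12 deliver 0→1: 1={back,v=2,log=x}
step 13 deliver 1→0: —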